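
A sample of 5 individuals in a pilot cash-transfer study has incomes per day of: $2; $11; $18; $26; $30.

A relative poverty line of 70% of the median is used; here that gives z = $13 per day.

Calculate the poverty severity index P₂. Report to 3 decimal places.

Below z: $2, $11 (q = 2 of N = 5).
Shortfall ratios: (13−2)/13 = 0.8462; (13−11)/13 = 0.1538.
Squared: 0.7160; 0.0237.
Sum = 0.739645; P₂ = 0.739645 / 5 = 0.148.

0.148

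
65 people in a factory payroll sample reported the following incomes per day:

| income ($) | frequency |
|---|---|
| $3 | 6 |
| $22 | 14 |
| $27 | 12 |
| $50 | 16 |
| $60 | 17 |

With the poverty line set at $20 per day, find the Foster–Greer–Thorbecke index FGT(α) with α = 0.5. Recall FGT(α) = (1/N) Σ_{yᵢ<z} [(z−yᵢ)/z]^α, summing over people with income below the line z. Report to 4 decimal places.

0.0851

Below z: 6×$3 (q = 6 of N = 65).
Gap ratios (z−y)/z: (20−3)/20 = 0.8500 (×6).
Raised to α = 0.5: 0.92195 (×6).
Sum = 5.531727; FGT(0.5) = 5.531727 / 65 = 0.0851.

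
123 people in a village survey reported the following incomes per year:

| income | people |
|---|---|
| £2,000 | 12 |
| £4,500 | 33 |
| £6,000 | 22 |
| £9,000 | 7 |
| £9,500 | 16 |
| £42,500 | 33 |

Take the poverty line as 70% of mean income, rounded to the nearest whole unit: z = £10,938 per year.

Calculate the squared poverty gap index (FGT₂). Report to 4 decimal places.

0.1986

Below z: 12×£2,000, 33×£4,500, 22×£6,000, 7×£9,000, 16×£9,500 (q = 90 of N = 123).
Relative gaps: (10938−2000)/10938 = 0.8172 (×12); (10938−4500)/10938 = 0.5886 (×33); (10938−6000)/10938 = 0.4515 (×22); (10938−9000)/10938 = 0.1772 (×7); (10938−9500)/10938 = 0.1315 (×16).
Squared: 0.6677 (×12); 0.3464 (×33); 0.2038 (×22); 0.0314 (×7); 0.0173 (×16).
Sum = 24.425424; P₂ = 24.425424 / 123 = 0.1986.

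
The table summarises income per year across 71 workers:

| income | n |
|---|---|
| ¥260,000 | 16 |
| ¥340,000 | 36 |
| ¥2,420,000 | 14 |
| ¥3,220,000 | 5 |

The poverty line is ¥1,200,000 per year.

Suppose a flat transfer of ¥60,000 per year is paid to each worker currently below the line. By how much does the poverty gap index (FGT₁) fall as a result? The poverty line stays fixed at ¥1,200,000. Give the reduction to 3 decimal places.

Before: below the line — 16×¥260,000, 36×¥340,000; poverty gap index (FGT₁) = 0.53991.
After the ¥60,000 transfer: below the line — 16×¥320,000, 36×¥400,000; poverty gap index (FGT₁) = 0.50329.
Reduction = 0.53991 − 0.50329 = 0.037.

0.037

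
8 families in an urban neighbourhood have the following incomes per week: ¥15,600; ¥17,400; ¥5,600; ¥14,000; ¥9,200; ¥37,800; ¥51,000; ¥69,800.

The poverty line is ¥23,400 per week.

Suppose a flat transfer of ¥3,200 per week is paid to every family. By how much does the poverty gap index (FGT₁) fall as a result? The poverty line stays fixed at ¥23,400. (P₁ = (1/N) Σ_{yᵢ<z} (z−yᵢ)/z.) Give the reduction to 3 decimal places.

Before: below the line — ¥5,600, ¥9,200, ¥14,000, ¥15,600, ¥17,400; poverty gap index (FGT₁) = 0.29487.
After the ¥3,200 transfer: below the line — ¥8,800, ¥12,400, ¥17,200, ¥18,800, ¥20,600; poverty gap index (FGT₁) = 0.20940.
Reduction = 0.29487 − 0.20940 = 0.085.

0.085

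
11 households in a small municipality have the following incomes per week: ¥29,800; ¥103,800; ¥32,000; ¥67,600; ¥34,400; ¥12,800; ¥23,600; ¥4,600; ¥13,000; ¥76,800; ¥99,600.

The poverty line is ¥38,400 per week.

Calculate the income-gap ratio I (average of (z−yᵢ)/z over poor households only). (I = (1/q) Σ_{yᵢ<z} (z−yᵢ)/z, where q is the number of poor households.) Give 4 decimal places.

Below z: ¥4,600, ¥12,800, ¥13,000, ¥23,600, ¥29,800, ¥32,000, ¥34,400 (q = 7 of N = 11).
Relative gaps: 0.8802, 0.6667, 0.6615, 0.3854, 0.2240, 0.1667, 0.1042; sum = 3.088542.
I averages over the q = 7 poor units only: 3.088542 / 7 = 0.4412.

0.4412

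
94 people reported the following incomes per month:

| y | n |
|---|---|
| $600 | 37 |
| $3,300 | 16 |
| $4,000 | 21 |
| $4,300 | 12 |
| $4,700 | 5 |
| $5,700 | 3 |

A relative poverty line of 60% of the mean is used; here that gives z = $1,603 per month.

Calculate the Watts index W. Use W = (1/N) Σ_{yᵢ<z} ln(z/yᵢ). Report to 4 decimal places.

0.3868

Incomes under z: 37×$600 (q = 37 of N = 94).
Log shortfalls: ln(1603/600) = 0.9827 (×37).
W = 36.359992 / 94 = 0.3868.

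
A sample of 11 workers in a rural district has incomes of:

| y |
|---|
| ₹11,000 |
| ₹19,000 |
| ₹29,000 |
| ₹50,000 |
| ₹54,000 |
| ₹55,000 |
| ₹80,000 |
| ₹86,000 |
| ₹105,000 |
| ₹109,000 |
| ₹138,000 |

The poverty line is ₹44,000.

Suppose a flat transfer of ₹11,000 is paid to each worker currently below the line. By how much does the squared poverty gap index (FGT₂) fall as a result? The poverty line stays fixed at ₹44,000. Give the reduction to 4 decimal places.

0.0584

Before: below the line — ₹11,000, ₹19,000, ₹29,000; squared poverty gap index (FGT₂) = 0.091050.
After the ₹11,000 transfer: below the line — ₹22,000, ₹30,000, ₹40,000; squared poverty gap index (FGT₂) = 0.032682.
Reduction = 0.091050 − 0.032682 = 0.0584.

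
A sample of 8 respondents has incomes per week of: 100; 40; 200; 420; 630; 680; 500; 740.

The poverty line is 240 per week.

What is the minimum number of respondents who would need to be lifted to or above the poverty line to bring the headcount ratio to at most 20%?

2

Currently q = 3 of N = 8 are below the line (H = 0.375).
A headcount ratio of at most 20% allows at most ⌊0.20 × 8⌋ = 1 poor respondents.
So at least 3 − 1 = 2 must be lifted.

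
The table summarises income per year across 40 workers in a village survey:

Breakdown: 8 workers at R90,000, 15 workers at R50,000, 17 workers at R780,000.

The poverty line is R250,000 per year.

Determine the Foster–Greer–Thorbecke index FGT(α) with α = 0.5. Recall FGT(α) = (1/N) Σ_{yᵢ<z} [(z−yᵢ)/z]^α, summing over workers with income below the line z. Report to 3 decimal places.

0.495

Below z: 15×R50,000, 8×R90,000 (q = 23 of N = 40).
Relative gaps: (250000−50000)/250000 = 0.8000 (×15); (250000−90000)/250000 = 0.6400 (×8).
Raised to α = 0.5: 0.89443 (×15); 0.80000 (×8).
Sum = 19.816408; FGT(0.5) = 19.816408 / 40 = 0.495.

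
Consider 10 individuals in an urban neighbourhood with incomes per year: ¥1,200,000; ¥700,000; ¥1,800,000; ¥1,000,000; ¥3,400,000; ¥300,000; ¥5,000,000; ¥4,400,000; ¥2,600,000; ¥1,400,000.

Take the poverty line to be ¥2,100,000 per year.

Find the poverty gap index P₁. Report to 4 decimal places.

0.2952

Incomes under z: ¥300,000, ¥700,000, ¥1,000,000, ¥1,200,000, ¥1,400,000, ¥1,800,000 (q = 6 of N = 10).
Shortfall ratios: (2100000−300000)/2100000 = 0.8571; (2100000−700000)/2100000 = 0.6667; (2100000−1000000)/2100000 = 0.5238; (2100000−1200000)/2100000 = 0.4286; (2100000−1400000)/2100000 = 0.3333; (2100000−1800000)/2100000 = 0.1429.
Sum of shortfalls = 2.952381; P₁ averages over all N: 2.952381 / 10 = 0.2952.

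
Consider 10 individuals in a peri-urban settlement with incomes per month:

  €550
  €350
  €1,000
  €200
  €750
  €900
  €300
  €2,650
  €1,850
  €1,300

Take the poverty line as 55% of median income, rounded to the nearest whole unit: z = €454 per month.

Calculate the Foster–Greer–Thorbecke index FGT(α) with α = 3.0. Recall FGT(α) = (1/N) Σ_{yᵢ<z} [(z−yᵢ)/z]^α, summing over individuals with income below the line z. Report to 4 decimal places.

0.0226

Below the line: €200, €300, €350 (q = 3 of N = 10).
Relative gaps: (454−200)/454 = 0.5595; (454−300)/454 = 0.3392; (454−350)/454 = 0.2291.
Raised to α = 3.0: 0.17512; 0.03903; 0.01202.
Sum = 0.226170; FGT(3.0) = 0.226170 / 10 = 0.0226.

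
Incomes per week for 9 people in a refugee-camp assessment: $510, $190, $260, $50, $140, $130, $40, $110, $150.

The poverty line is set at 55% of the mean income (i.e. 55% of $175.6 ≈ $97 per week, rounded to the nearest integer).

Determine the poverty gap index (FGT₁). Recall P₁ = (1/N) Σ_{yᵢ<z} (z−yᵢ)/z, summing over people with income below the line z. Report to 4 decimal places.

Below z: $40, $50 (q = 2 of N = 9).
Shortfall ratios: (97−40)/97 = 0.5876; (97−50)/97 = 0.4845.
Σ = 1.072165. Dividing by the full population N = 9 gives P₁ = 0.1191.

0.1191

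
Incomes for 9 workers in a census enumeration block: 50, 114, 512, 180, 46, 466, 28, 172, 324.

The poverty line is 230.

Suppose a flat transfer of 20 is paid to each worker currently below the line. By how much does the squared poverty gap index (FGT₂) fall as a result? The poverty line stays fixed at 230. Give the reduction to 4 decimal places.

Before: below the line — 28, 46, 50, 114, 172, 180; squared poverty gap index (FGT₂) = 0.265448.
After the 20 transfer: below the line — 48, 66, 70, 134, 192, 200; squared poverty gap index (FGT₂) = 0.204117.
Reduction = 0.265448 − 0.204117 = 0.0613.

0.0613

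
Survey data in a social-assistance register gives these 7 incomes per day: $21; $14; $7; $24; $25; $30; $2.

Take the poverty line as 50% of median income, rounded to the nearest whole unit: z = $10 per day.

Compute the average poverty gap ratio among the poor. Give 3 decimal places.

0.550

Below the line: $2, $7 (q = 2 of N = 7).
Relative gaps: 0.8000, 0.3000; sum = 1.100000.
I averages over the q = 2 poor units only: 1.100000 / 2 = 0.550.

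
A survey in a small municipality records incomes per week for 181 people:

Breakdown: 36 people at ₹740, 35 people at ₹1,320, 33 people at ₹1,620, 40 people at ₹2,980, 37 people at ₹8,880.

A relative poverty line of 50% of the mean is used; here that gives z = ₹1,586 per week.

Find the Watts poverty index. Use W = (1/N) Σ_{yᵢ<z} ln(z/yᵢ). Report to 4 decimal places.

Incomes under z: 36×₹740, 35×₹1,320 (q = 71 of N = 181).
Log shortfalls: ln(1586/740) = 0.7623 (×36); ln(1586/1320) = 0.1836 (×35).
W = 33.868946 / 181 = 0.1871.

0.1871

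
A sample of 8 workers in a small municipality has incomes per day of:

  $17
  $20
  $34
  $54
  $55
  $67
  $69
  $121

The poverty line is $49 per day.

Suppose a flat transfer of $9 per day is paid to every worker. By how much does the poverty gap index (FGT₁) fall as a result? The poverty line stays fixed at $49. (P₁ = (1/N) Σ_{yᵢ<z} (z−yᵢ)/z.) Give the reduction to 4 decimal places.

Before: below the line — $17, $20, $34; poverty gap index (FGT₁) = 0.193878.
After the $9 transfer: below the line — $26, $29, $43; poverty gap index (FGT₁) = 0.125000.
Reduction = 0.193878 − 0.125000 = 0.0689.

0.0689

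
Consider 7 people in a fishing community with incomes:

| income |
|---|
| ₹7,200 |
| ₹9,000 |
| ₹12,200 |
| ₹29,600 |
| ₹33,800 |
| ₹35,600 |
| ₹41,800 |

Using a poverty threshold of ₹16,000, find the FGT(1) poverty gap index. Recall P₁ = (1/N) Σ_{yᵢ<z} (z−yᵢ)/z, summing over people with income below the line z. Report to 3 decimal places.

Below the line: ₹7,200, ₹9,000, ₹12,200 (q = 3 of N = 7).
Normalized shortfalls: (16000−7200)/16000 = 0.5500; (16000−9000)/16000 = 0.4375; (16000−12200)/16000 = 0.2375.
Sum of shortfalls = 1.225000; P₁ averages over all N: 1.225000 / 7 = 0.175.

0.175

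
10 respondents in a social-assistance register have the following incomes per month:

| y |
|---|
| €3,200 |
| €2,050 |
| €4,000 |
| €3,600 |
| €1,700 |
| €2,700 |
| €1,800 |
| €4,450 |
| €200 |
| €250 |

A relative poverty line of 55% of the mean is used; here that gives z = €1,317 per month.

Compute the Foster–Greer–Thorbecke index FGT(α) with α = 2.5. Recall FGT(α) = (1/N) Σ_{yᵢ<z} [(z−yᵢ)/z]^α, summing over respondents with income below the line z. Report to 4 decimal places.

Poor units: €200, €250 (q = 2 of N = 10).
Normalized shortfalls: (1317−200)/1317 = 0.8481; (1317−250)/1317 = 0.8102.
Raised to α = 2.5: 0.66247; 0.59081.
Sum = 1.253282; FGT(2.5) = 1.253282 / 10 = 0.1253.

0.1253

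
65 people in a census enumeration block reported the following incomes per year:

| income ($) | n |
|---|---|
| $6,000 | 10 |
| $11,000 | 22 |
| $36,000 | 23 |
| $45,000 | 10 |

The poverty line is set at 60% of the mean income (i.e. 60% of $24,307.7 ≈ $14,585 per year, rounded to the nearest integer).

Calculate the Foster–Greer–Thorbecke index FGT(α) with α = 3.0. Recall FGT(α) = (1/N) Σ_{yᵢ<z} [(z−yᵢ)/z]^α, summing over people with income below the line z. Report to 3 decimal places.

Below the line: 10×$6,000, 22×$11,000 (q = 32 of N = 65).
Gap ratios (z−y)/z: (14585−6000)/14585 = 0.5886 (×10); (14585−11000)/14585 = 0.2458 (×22).
Raised to α = 3.0: 0.20394 (×10); 0.01485 (×22).
Sum = 2.366113; FGT(3.0) = 2.366113 / 65 = 0.036.

0.036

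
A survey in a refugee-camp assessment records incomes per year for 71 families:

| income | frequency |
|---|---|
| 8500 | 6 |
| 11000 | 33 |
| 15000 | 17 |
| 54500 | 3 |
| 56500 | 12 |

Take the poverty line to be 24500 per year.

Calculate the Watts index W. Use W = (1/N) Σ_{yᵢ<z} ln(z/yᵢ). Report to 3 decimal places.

0.579

Incomes under z: 6×8500, 33×11000, 17×15000 (q = 56 of N = 71).
Log gaps: ln(24500/8500) = 1.0586 (×6); ln(24500/11000) = 0.8008 (×33); ln(24500/15000) = 0.4906 (×17).
W = 41.117900 / 71 = 0.579.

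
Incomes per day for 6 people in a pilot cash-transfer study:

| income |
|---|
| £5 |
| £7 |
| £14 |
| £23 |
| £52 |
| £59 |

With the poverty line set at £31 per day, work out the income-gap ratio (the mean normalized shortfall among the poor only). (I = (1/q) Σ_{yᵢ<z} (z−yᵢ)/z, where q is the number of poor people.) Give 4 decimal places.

Below the line: £5, £7, £14, £23 (q = 4 of N = 6).
Shortfall ratios (z−y)/z: 0.8387, 0.7742, 0.5484, 0.2581; sum = 2.419355.
I averages over the q = 4 poor units only: 2.419355 / 4 = 0.6048.

0.6048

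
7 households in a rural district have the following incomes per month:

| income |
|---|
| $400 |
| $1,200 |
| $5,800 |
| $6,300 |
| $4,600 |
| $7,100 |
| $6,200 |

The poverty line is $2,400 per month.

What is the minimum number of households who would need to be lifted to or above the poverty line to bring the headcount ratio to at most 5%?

2

2 of the 7 households are poor, so H = 2/7 = 0.286.
A headcount ratio of at most 5% allows at most ⌊0.05 × 7⌋ = 0 poor households.
So at least 2 − 0 = 2 must be lifted.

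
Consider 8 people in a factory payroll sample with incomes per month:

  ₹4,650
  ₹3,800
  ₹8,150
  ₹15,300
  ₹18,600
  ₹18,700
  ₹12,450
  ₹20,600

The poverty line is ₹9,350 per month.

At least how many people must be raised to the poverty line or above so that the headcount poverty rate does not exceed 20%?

2

3 of the 8 people are poor, so H = 3/8 = 0.375.
A headcount ratio of at most 20% allows at most ⌊0.20 × 8⌋ = 1 poor people.
So at least 3 − 1 = 2 must be lifted.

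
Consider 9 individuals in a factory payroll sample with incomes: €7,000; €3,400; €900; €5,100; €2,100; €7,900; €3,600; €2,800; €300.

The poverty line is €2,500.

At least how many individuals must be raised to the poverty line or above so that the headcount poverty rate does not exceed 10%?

3 of the 9 individuals are poor, so H = 3/9 = 0.333.
A headcount ratio of at most 10% allows at most ⌊0.10 × 9⌋ = 0 poor individuals.
So at least 3 − 0 = 3 must be lifted.

3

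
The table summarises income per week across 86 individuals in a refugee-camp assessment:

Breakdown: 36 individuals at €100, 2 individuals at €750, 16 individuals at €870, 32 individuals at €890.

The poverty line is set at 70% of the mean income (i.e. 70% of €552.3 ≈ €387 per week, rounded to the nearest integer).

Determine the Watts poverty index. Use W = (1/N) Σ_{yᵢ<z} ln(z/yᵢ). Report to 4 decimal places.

0.5665

Below z: 36×€100 (q = 36 of N = 86).
ln(z/y) terms: ln(387/100) = 1.3533 (×36).
W = 48.717162 / 86 = 0.5665.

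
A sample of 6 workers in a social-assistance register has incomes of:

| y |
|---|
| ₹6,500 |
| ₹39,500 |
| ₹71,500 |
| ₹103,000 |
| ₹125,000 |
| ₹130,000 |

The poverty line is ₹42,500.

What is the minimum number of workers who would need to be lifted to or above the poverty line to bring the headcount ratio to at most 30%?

1

2 of the 6 workers are poor, so H = 2/6 = 0.333.
A headcount ratio of at most 30% allows at most ⌊0.30 × 6⌋ = 1 poor workers.
So at least 2 − 1 = 1 must be lifted.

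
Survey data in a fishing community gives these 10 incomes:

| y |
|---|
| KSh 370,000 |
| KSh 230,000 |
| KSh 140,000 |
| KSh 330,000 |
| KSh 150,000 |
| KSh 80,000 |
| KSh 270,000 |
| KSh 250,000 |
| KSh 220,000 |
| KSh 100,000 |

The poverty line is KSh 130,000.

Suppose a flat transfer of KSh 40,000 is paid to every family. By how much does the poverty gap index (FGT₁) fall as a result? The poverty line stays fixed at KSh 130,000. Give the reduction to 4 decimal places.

Before: below the line — KSh 80,000, KSh 100,000; poverty gap index (FGT₁) = 0.061538.
After the KSh 40,000 transfer: below the line — KSh 120,000; poverty gap index (FGT₁) = 0.007692.
Reduction = 0.061538 − 0.007692 = 0.0538.

0.0538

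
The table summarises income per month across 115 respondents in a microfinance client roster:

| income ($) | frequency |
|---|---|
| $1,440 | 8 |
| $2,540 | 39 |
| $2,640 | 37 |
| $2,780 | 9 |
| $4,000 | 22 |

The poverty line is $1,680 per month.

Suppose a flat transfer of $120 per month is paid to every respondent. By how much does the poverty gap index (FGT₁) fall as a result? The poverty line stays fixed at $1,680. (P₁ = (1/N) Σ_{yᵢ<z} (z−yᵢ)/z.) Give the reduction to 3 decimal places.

Before: below the line — 8×$1,440; poverty gap index (FGT₁) = 0.00994.
After the $120 transfer: below the line — 8×$1,560; poverty gap index (FGT₁) = 0.00497.
Reduction = 0.00994 − 0.00497 = 0.005.

0.005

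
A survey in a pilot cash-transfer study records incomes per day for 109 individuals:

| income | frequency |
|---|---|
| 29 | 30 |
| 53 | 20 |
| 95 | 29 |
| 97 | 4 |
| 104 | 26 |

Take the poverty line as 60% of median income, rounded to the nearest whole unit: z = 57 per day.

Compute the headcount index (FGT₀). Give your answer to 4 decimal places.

0.4587

50 of the 109 individuals have income below 57.
H = 50/109 = 0.4587.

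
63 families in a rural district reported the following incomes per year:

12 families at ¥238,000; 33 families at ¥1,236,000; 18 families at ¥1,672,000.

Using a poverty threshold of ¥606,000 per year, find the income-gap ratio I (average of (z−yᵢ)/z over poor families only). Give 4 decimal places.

0.6073

Below z: 12×¥238,000 (q = 12 of N = 63).
Shortfall ratios (z−y)/z: 0.6073 (×12); sum = 7.287129.
The income-gap ratio divides by q (the poor only): 7.287129 / 12 = 0.6073.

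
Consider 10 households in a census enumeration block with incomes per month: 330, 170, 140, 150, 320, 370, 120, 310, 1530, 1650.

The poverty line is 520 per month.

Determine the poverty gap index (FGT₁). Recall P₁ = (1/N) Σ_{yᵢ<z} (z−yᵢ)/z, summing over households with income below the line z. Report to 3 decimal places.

Incomes under z: 120, 140, 150, 170, 310, 320, 330, 370 (q = 8 of N = 10).
Shortfall ratios: (520−120)/520 = 0.7692; (520−140)/520 = 0.7308; (520−150)/520 = 0.7115; (520−170)/520 = 0.6731; (520−310)/520 = 0.4038; (520−320)/520 = 0.3846; (520−330)/520 = 0.3654; (520−370)/520 = 0.2885.
Sum of shortfalls = 4.326923; P₁ averages over all N: 4.326923 / 10 = 0.433.

0.433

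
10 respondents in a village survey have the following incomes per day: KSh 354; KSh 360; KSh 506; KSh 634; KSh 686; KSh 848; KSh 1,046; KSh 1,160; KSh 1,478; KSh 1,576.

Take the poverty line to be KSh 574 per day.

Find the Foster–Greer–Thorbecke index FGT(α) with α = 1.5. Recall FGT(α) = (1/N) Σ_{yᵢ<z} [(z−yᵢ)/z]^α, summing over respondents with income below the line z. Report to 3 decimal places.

0.051

Poor units: KSh 354, KSh 360, KSh 506 (q = 3 of N = 10).
Relative gaps: (574−354)/574 = 0.3833; (574−360)/574 = 0.3728; (574−506)/574 = 0.1185.
Raised to α = 1.5: 0.23728; 0.22764; 0.04078.
Sum = 0.505700; FGT(1.5) = 0.505700 / 10 = 0.051.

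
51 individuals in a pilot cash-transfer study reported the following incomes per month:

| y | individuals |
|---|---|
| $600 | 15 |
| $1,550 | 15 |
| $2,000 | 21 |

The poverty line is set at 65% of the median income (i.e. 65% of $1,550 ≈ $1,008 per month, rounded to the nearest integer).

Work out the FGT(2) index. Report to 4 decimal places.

0.0482

Poor units: 15×$600 (q = 15 of N = 51).
Normalized shortfalls: (1008−600)/1008 = 0.4048 (×15).
Squared: 0.1638 (×15).
Sum = 2.457483; P₂ = 2.457483 / 51 = 0.0482.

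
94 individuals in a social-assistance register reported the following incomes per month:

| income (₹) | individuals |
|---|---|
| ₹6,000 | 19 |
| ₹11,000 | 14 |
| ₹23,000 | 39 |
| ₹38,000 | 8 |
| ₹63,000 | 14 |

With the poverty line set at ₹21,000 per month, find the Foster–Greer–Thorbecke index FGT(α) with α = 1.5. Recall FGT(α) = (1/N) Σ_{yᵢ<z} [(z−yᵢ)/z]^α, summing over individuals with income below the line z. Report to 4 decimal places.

Poor units: 19×₹6,000, 14×₹11,000 (q = 33 of N = 94).
Gap ratios (z−y)/z: (21000−6000)/21000 = 0.7143 (×19); (21000−11000)/21000 = 0.4762 (×14).
Raised to α = 1.5: 0.60368 (×19); 0.32860 (×14).
Sum = 16.070388; FGT(1.5) = 16.070388 / 94 = 0.1710.

0.1710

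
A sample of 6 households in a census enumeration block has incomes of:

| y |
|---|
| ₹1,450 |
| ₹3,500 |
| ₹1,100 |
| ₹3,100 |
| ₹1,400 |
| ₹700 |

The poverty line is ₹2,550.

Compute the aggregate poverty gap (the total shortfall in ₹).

₹5,550

Incomes under z: ₹700, ₹1,100, ₹1,400, ₹1,450 (q = 4 of N = 6).
Individual gaps: 2550−700 = 1850; 2550−1100 = 1450; 2550−1400 = 1150; 2550−1450 = 1100.
Aggregate gap = ₹5,550.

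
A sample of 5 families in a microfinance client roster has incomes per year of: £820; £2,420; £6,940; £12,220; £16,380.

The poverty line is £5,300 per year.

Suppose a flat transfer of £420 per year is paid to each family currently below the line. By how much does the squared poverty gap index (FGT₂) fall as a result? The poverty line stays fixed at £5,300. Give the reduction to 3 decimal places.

0.042

Before: below the line — £820, £2,420; squared poverty gap index (FGT₂) = 0.20196.
After the £420 transfer: below the line — £1,240, £2,840; squared poverty gap index (FGT₂) = 0.16045.
Reduction = 0.20196 − 0.16045 = 0.042.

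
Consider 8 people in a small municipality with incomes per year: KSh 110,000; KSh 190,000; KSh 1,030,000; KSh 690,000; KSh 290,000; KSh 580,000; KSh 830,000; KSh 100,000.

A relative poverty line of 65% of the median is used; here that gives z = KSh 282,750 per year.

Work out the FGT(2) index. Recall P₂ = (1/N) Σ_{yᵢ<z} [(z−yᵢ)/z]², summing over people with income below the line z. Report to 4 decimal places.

Incomes under z: KSh 100,000, KSh 110,000, KSh 190,000 (q = 3 of N = 8).
Relative gaps: (282750−100000)/282750 = 0.6463; (282750−110000)/282750 = 0.6110; (282750−190000)/282750 = 0.3280.
Squared: 0.4177; 0.3733; 0.1076.
Sum = 0.898623; P₂ = 0.898623 / 8 = 0.1123.

0.1123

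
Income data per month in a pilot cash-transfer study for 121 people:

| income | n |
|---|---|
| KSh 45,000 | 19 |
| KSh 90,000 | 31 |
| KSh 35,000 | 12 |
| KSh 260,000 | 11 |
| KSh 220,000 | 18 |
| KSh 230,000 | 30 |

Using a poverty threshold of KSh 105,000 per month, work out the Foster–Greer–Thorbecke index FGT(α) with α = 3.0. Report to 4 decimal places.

0.0594

Poor units: 12×KSh 35,000, 19×KSh 45,000, 31×KSh 90,000 (q = 62 of N = 121).
Normalized shortfalls: (105000−35000)/105000 = 0.6667 (×12); (105000−45000)/105000 = 0.5714 (×19); (105000−90000)/105000 = 0.1429 (×31).
Raised to α = 3.0: 0.29630 (×12); 0.18659 (×19); 0.00292 (×31).
Sum = 7.191124; FGT(3.0) = 7.191124 / 121 = 0.0594.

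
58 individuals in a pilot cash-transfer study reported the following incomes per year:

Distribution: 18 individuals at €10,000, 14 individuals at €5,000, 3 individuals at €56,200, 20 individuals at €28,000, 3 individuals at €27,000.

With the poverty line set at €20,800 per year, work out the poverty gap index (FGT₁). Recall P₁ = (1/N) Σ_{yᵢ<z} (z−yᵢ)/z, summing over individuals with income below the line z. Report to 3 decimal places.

Incomes under z: 14×€5,000, 18×€10,000 (q = 32 of N = 58).
Gap ratios (z−y)/z: (20800−5000)/20800 = 0.7596 (×14); (20800−10000)/20800 = 0.5192 (×18).
Sum of shortfalls = 19.980769; P₁ averages over all N: 19.980769 / 58 = 0.344.

0.344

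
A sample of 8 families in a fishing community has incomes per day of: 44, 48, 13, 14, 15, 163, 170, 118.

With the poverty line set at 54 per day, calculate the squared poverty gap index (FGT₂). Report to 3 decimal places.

0.212

Below the line: 13, 14, 15, 44, 48 (q = 5 of N = 8).
Gap ratios (z−y)/z: (54−13)/54 = 0.7593; (54−14)/54 = 0.7407; (54−15)/54 = 0.7222; (54−44)/54 = 0.1852; (54−48)/54 = 0.1111.
Squared: 0.5765; 0.5487; 0.5216; 0.0343; 0.0123.
Sum = 1.693416; P₂ = 1.693416 / 8 = 0.212.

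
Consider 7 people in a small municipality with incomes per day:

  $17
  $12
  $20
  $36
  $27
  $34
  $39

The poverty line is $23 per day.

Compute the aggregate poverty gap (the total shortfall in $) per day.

$20

Poor units: $12, $17, $20 (q = 3 of N = 7).
Individual gaps: 23−12 = 11; 23−17 = 6; 23−20 = 3.
Aggregate gap = $20.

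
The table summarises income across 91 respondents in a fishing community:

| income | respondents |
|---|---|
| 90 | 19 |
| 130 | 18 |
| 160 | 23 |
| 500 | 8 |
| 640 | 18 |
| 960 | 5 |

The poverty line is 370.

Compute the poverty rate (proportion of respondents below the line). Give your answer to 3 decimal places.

0.659

60 of the 91 respondents have income below 370.
H = 60/91 = 0.659.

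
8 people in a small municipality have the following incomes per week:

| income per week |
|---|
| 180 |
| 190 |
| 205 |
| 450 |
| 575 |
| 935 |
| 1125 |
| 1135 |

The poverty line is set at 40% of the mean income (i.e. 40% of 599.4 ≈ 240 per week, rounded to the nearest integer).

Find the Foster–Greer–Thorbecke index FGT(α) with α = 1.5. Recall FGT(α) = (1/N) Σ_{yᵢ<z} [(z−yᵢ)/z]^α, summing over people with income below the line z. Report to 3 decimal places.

Below the line: 180, 190, 205 (q = 3 of N = 8).
Normalized shortfalls: (240−180)/240 = 0.2500; (240−190)/240 = 0.2083; (240−205)/240 = 0.1458.
Raised to α = 1.5: 0.12500; 0.09509; 0.05569.
Sum = 0.275782; FGT(1.5) = 0.275782 / 8 = 0.034.

0.034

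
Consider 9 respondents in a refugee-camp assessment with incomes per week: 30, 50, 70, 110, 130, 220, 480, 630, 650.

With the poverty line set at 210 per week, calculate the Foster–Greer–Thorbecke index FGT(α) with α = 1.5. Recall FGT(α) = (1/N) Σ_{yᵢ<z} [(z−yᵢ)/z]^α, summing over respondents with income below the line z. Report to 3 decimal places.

Incomes under z: 30, 50, 70, 110, 130 (q = 5 of N = 9).
Shortfall ratios: (210−30)/210 = 0.8571; (210−50)/210 = 0.7619; (210−70)/210 = 0.6667; (210−110)/210 = 0.4762; (210−130)/210 = 0.3810.
Raised to α = 1.5: 0.79356; 0.66504; 0.54433; 0.32860; 0.23513.
Sum = 2.566668; FGT(1.5) = 2.566668 / 9 = 0.285.

0.285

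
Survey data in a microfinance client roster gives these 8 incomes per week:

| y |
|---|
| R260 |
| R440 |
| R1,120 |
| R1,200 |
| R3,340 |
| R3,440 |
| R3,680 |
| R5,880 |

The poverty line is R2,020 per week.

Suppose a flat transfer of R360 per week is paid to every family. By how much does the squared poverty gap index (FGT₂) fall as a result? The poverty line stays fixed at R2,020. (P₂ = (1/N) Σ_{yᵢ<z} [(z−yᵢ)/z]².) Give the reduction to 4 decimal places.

Before: below the line — R260, R440, R1,120, R1,200; squared poverty gap index (FGT₂) = 0.216780.
After the R360 transfer: below the line — R620, R800, R1,480, R1,560; squared poverty gap index (FGT₂) = 0.121054.
Reduction = 0.216780 − 0.121054 = 0.0957.

0.0957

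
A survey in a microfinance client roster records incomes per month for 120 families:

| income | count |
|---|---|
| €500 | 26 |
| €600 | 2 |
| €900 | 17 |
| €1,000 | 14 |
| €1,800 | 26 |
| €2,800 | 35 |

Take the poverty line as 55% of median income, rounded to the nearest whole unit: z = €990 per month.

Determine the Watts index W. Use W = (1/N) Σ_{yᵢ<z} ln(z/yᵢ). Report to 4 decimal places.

0.1699

Incomes under z: 26×€500, 2×€600, 17×€900 (q = 45 of N = 120).
Log shortfalls: ln(990/500) = 0.6831 (×26); ln(990/600) = 0.5008 (×2); ln(990/900) = 0.0953 (×17).
W = 20.382342 / 120 = 0.1699.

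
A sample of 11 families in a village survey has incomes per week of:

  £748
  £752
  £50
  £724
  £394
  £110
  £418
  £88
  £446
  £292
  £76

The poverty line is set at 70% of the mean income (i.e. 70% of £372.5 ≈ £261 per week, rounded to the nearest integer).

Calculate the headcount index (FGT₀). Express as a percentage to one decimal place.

4 of the 11 families have income below £261.
H = 4/11 = 36.4%.

36.4%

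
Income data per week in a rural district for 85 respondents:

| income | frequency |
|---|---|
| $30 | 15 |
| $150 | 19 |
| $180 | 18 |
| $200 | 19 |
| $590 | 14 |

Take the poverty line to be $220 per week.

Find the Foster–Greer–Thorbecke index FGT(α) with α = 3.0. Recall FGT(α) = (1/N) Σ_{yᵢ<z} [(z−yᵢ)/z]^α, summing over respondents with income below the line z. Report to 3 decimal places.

Incomes under z: 15×$30, 19×$150, 18×$180, 19×$200 (q = 71 of N = 85).
Normalized shortfalls: (220−30)/220 = 0.8636 (×15); (220−150)/220 = 0.3182 (×19); (220−180)/220 = 0.1818 (×18); (220−200)/220 = 0.0909 (×19).
Raised to α = 3.0: 0.64416 (×15); 0.03221 (×19); 0.00601 (×18); 0.00075 (×19).
Sum = 10.396882; FGT(3.0) = 10.396882 / 85 = 0.122.

0.122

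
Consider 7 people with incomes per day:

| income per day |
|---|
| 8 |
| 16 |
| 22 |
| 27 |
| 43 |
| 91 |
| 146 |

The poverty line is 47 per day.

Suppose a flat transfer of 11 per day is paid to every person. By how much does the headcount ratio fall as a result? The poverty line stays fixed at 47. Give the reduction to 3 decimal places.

Before: below the line — 8, 16, 22, 27, 43; headcount ratio = 0.71429.
After the 11 transfer: below the line — 19, 27, 33, 38; headcount ratio = 0.57143.
Reduction = 0.71429 − 0.57143 = 0.143.

0.143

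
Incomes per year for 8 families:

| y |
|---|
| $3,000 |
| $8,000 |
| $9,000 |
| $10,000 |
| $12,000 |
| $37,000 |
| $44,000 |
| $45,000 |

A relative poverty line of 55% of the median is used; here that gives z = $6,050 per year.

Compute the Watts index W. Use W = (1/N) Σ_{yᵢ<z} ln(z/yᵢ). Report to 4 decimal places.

0.0877

Incomes under z: $3,000 (q = 1 of N = 8).
Log gaps: ln(6050/3000) = 0.7014.
W = 0.701446 / 8 = 0.0877.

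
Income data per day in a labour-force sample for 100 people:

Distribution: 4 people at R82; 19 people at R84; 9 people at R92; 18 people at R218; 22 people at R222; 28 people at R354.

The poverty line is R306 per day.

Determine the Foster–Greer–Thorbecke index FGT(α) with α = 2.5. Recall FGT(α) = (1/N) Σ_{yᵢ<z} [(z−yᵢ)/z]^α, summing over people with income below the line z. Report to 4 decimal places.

Below z: 4×R82, 19×R84, 9×R92, 18×R218, 22×R222 (q = 72 of N = 100).
Normalized shortfalls: (306−82)/306 = 0.7320 (×4); (306−84)/306 = 0.7255 (×19); (306−92)/306 = 0.6993 (×9); (306−218)/306 = 0.2876 (×18); (306−222)/306 = 0.2745 (×22).
Raised to α = 2.5: 0.45848 (×4); 0.44831 (×19); 0.40901 (×9); 0.04435 (×18); 0.03948 (×22).
Sum = 15.699779; FGT(2.5) = 15.699779 / 100 = 0.1570.

0.1570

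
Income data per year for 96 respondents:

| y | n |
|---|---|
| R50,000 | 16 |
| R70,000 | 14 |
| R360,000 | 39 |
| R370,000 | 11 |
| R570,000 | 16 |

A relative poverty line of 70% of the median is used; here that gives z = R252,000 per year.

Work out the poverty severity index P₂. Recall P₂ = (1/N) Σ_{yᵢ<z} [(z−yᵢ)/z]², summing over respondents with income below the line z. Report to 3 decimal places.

0.183

Below z: 16×R50,000, 14×R70,000 (q = 30 of N = 96).
Gap ratios (z−y)/z: (252000−50000)/252000 = 0.8016 (×16); (252000−70000)/252000 = 0.7222 (×14).
Squared: 0.6425 (×16); 0.5216 (×14).
Sum = 17.583144; P₂ = 17.583144 / 96 = 0.183.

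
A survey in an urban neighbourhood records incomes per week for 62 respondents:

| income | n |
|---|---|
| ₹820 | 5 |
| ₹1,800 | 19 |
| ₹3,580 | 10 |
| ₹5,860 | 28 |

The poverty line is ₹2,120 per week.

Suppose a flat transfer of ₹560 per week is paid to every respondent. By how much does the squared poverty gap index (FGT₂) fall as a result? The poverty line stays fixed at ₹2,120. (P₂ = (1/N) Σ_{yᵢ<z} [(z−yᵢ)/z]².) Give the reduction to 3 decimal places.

0.027

Before: below the line — 5×₹820, 19×₹1,800; squared poverty gap index (FGT₂) = 0.03731.
After the ₹560 transfer: below the line — 5×₹1,380; squared poverty gap index (FGT₂) = 0.00983.
Reduction = 0.03731 − 0.00983 = 0.027.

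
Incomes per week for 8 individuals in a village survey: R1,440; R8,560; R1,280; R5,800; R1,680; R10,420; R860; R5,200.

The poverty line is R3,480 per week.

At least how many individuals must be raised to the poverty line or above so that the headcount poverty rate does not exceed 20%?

4 of the 8 individuals are poor, so H = 4/8 = 0.500.
A headcount ratio of at most 20% allows at most ⌊0.20 × 8⌋ = 1 poor individuals.
So at least 4 − 1 = 3 must be lifted.

3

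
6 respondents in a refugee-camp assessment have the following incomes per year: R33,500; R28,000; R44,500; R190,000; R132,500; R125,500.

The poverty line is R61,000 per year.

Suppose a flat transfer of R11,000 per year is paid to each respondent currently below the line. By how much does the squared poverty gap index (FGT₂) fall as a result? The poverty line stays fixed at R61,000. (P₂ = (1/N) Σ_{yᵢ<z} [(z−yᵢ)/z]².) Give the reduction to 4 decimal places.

Before: below the line — R28,000, R33,500, R44,500; squared poverty gap index (FGT₂) = 0.094845.
After the R11,000 transfer: below the line — R39,000, R44,500, R55,500; squared poverty gap index (FGT₂) = 0.035228.
Reduction = 0.094845 − 0.035228 = 0.0596.

0.0596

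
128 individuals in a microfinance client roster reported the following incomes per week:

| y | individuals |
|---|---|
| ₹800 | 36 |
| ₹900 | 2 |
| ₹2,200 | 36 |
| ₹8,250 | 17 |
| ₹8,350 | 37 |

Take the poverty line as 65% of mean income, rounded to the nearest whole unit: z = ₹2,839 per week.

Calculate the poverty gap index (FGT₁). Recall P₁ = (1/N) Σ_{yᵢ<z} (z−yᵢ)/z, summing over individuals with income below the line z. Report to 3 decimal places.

0.276

Poor units: 36×₹800, 2×₹900, 36×₹2,200 (q = 74 of N = 128).
Relative gaps: (2839−800)/2839 = 0.7182 (×36); (2839−900)/2839 = 0.6830 (×2); (2839−2200)/2839 = 0.2251 (×36).
Sum of shortfalls = 35.324410; P₁ averages over all N: 35.324410 / 128 = 0.276.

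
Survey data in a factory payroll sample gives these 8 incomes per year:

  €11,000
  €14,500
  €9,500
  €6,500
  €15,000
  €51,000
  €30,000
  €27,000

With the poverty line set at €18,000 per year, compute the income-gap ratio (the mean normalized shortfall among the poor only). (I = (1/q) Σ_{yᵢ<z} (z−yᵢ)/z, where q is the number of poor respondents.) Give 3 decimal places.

0.372

Incomes under z: €6,500, €9,500, €11,000, €14,500, €15,000 (q = 5 of N = 8).
Relative gaps: 0.6389, 0.4722, 0.3889, 0.1944, 0.1667; sum = 1.861111.
I averages over the q = 5 poor units only: 1.861111 / 5 = 0.372.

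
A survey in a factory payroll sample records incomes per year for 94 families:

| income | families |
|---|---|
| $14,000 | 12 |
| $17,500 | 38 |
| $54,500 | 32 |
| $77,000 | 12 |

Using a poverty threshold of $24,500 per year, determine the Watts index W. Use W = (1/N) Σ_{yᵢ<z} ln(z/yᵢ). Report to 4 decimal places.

Below the line: 12×$14,000, 38×$17,500 (q = 50 of N = 94).
Log shortfalls: ln(24500/14000) = 0.5596 (×12); ln(24500/17500) = 0.3365 (×38).
W = 19.501334 / 94 = 0.2075.

0.2075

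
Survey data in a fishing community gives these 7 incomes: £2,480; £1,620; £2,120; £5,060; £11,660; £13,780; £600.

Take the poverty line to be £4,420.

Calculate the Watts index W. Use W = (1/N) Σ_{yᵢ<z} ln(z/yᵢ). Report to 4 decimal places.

0.6162

Below z: £600, £1,620, £2,120, £2,480 (q = 4 of N = 7).
Log shortfalls: ln(4420/600) = 1.9970; ln(4420/1620) = 1.0037; ln(4420/2120) = 0.7347; ln(4420/2480) = 0.5779.
W = 4.313284 / 7 = 0.6162.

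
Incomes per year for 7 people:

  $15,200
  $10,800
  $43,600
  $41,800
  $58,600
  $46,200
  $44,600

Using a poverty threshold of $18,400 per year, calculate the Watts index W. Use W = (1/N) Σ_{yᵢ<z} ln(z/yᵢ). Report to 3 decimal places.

Below the line: $10,800, $15,200 (q = 2 of N = 7).
ln(z/y) terms: ln(18400/10800) = 0.5328; ln(18400/15200) = 0.1911.
W = 0.723860 / 7 = 0.103.

0.103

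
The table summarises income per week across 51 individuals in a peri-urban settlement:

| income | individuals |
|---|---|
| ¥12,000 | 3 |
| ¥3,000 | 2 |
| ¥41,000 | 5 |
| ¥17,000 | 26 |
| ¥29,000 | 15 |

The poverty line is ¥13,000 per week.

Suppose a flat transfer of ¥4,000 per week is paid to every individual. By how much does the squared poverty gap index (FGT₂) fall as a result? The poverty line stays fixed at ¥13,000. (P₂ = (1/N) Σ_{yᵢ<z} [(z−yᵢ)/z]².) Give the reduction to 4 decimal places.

Before: below the line — 2×¥3,000, 3×¥12,000; squared poverty gap index (FGT₂) = 0.023553.
After the ¥4,000 transfer: below the line — 2×¥7,000; squared poverty gap index (FGT₂) = 0.008354.
Reduction = 0.023553 − 0.008354 = 0.0152.

0.0152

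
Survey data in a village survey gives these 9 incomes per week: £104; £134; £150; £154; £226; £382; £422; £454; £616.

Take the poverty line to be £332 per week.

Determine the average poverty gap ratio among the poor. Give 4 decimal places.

Below the line: £104, £134, £150, £154, £226 (q = 5 of N = 9).
Relative gaps: 0.6867, 0.5964, 0.5482, 0.5361, 0.3193; sum = 2.686747.
The income-gap ratio divides by q (the poor only): 2.686747 / 5 = 0.5373.

0.5373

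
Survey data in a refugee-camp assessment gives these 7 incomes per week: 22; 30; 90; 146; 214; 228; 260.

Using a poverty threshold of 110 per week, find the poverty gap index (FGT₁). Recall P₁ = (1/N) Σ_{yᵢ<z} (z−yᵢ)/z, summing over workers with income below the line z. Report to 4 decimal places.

Incomes under z: 22, 30, 90 (q = 3 of N = 7).
Relative gaps: (110−22)/110 = 0.8000; (110−30)/110 = 0.7273; (110−90)/110 = 0.1818.
Sum of shortfalls = 1.709091; P₁ averages over all N: 1.709091 / 7 = 0.2442.

0.2442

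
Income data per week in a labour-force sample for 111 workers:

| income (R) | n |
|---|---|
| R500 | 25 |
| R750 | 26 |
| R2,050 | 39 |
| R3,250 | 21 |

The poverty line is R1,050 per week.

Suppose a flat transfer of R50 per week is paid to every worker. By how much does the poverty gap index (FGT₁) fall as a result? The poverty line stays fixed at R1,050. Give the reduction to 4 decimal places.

Before: below the line — 25×R500, 26×R750; poverty gap index (FGT₁) = 0.184899.
After the R50 transfer: below the line — 25×R550, 26×R800; poverty gap index (FGT₁) = 0.163020.
Reduction = 0.184899 − 0.163020 = 0.0219.

0.0219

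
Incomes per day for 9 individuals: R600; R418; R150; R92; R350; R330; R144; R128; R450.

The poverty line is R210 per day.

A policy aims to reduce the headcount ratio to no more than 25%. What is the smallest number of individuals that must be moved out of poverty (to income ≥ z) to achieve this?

Currently q = 4 of N = 9 are below the line (H = 0.444).
A headcount ratio of at most 25% allows at most ⌊0.25 × 9⌋ = 2 poor individuals.
So at least 4 − 2 = 2 must be lifted.

2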